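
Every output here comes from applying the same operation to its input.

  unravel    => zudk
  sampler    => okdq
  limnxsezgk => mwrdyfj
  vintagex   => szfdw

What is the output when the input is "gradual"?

The pattern: delete the first 3 characters, then shift every letter 1 place backward in the alphabet (wrapping around).
For "gradual", step one produces "dual"; step two turns that into "ctzk".

ctzk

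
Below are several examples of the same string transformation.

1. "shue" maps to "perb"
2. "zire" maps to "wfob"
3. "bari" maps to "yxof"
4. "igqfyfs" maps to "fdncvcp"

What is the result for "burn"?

Each output is the input with this applied: shift every letter 3 places backward in the alphabet (wrapping around).
On "burn" that produces "yrok".

yrok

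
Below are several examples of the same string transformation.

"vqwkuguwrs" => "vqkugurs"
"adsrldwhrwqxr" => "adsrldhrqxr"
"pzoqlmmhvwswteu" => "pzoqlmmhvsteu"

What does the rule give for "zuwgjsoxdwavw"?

zugjsoxdav

The pattern: remove every "w".
On "zuwgjsoxdwavw" that produces "zugjsoxdav".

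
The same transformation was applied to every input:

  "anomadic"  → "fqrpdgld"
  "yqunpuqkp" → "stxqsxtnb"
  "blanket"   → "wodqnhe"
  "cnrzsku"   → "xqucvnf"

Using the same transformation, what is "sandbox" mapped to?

The transformation: shift every letter 3 places forward in the alphabet (wrapping around), then swap the first and last characters.
For "sandbox", step one produces "vdqgera"; step two turns that into "adqgerv".

adqgerv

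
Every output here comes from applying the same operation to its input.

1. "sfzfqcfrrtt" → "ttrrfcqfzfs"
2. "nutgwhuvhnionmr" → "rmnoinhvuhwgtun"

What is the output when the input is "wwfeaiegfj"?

jfgeiaefww

The transformation: reverse the string.
For "wwfeaiegfj" the result is "jfgeiaefww".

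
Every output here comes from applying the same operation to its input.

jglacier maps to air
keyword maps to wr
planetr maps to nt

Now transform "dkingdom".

ndm

The rule is to delete the first 2 characters, then keep every other character starting from the second (positions 2nd, 4th, 6th, ...).
On "dkingdom": the first step gives "ingdom", and the second then gives "ndm".
(Check on "planetr": → "anetr" → "nt" ✓)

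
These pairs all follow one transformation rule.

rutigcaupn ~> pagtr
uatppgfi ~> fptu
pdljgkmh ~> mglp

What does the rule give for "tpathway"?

What's happening: keep every other character starting from the first (positions 1st, 3rd, 5th, ...), then reverse the string.
"tpathway" → "taha" → "ahat".

ahat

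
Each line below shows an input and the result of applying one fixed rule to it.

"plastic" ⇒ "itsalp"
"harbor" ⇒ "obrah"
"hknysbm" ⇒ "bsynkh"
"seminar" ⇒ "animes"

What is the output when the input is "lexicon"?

ocixel

The rule is to reverse the string, then delete the first character.
For "lexicon", step one produces "nocixel"; step two turns that into "ocixel".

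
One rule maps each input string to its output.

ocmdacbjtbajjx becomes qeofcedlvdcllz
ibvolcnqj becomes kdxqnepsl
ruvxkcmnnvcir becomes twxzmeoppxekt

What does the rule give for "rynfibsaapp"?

taphkduccrr

Looking at the pairs, the operation is to shift every letter 2 places forward in the alphabet (wrapping around).
Doing the same to "rynfibsaapp": "taphkduccrr".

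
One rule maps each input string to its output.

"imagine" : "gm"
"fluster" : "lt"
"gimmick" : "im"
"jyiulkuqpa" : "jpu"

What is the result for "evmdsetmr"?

erv

The transformation: sort the characters into alphabetical order, then keep one character in every 3, starting at position 3 (positions 3rd, 6th, 9th, ...).
Applying both steps to "evmdsetmr": "deemmrstv", then "erv".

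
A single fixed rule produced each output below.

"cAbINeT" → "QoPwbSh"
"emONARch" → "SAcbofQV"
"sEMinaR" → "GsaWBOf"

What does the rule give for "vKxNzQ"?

Looking at the pairs, the operation is to shift every letter 12 places backward in the alphabet (wrapping around), then flip the case of every letter.
For "vKxNzQ" the result is "JyLbNe".

JyLbNe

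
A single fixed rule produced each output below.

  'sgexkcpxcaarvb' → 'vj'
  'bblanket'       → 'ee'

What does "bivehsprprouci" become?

el

Rule — shift every letter 3 places forward in the alphabet (wrapping around), then keep only the first 2 characters.
On "bivehsprprouci": the first step gives "elyhkvsusurxfl", and the second then gives "el".
(Check on "sgexkcpxcaarvb": → "vjhanfsafdduye" → "vj" ✓)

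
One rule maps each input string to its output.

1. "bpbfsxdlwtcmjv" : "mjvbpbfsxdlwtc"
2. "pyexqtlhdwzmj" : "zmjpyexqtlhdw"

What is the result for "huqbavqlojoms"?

Rule — move the last 3 characters to the front (rotate right by 3).
"huqbavqlojoms" → "omshuqbavqloj".

omshuqbavqloj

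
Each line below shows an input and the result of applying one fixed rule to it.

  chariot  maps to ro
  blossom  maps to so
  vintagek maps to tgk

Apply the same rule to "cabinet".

In each case the input is transformed by: keep every other character starting from the second (positions 2nd, 4th, 6th, ...), then delete the first character.
Applying that to "cabinet" gives "ie".

ie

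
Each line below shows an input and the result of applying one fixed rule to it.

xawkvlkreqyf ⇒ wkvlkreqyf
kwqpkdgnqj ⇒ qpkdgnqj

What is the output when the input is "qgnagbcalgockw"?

nagbcalgockw

Looking at the pairs, the operation is to delete the first 2 characters.
On "qgnagbcalgockw" that produces "nagbcalgockw".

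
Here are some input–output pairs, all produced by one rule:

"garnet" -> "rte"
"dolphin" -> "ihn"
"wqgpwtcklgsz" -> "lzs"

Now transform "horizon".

Each output is the input with this applied: swap each adjacent pair of characters (1↔2, 3↔4, ...), then keep only the last 3 characters.
On "horizon": the first step gives "ohirozn", and the second then gives "ozn".

ozn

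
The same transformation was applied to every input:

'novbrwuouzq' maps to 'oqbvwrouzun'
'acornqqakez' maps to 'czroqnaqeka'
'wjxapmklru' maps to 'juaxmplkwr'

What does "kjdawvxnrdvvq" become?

The rule is to swap the first and last characters, then swap each adjacent pair of characters (1↔2, 3↔4, ...).
Working it through for "kjdawvxnrdvvq": intermediate "qjdawvxnrdvvk", final "jqadvwnxdrvvk".

jqadvwnxdrvvk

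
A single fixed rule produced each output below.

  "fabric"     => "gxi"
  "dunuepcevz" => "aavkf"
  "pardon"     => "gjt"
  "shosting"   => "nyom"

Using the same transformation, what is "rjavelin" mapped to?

Rule — keep every other character starting from the second (positions 2nd, 4th, 6th, ...), then shift every letter 6 places forward in the alphabet (wrapping around).
For "rjavelin", step one produces "jvln"; step two turns that into "pbrt".

pbrt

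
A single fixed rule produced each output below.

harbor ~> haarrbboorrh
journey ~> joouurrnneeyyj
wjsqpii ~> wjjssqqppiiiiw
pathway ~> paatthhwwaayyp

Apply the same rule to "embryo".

emmbbrryyooe

In each case the input is transformed by: double every character, then move the first character to the end.
For "embryo", step one produces "eemmbbrryyoo"; step two turns that into "emmbbrryyooe".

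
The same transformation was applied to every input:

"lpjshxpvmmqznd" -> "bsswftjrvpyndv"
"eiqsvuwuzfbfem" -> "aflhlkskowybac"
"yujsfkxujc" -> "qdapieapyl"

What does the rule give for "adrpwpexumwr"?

In each case the input is transformed by: shift every letter 6 places forward in the alphabet (wrapping around), then swap the front and back halves of the string.
Starting from "adrpwpexumwr": after the first operation, "gjxvcvkdascx"; after the second, "kdascxgjxvcv".

kdascxgjxvcv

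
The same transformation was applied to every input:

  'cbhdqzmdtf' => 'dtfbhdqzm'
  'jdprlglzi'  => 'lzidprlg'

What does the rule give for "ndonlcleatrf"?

trfdonlclea

In each case the input is transformed by: delete the first character, then move the last 3 characters to the front (rotate right by 3).
Starting from "ndonlcleatrf": after the first operation, "donlcleatrf"; after the second, "trfdonlclea".
(Check on "cbhdqzmdtf": → "bhdqzmdtf" → "dtfbhdqzm" ✓)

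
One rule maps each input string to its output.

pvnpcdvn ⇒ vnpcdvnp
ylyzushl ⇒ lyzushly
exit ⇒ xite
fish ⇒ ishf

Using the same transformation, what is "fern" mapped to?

The rule is to move the first character to the end.
So "fern" becomes "ernf".

ernf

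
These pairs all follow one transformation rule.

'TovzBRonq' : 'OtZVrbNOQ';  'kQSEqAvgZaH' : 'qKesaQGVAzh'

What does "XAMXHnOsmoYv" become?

axxmNhSoOMVy

Rule — swap each adjacent pair of characters (1↔2, 3↔4, ...), then flip the case of every letter.
Working it through for "XAMXHnOsmoYv": intermediate "AXXMnHsOomvY", final "axxmNhSoOMVy".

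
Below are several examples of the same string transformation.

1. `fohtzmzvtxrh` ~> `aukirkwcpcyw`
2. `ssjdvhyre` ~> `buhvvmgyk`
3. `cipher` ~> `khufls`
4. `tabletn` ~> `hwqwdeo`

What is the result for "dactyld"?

boggdfw

Looking at the pairs, the operation is to move the last 3 characters to the front (rotate right by 3), then shift every letter 3 places forward in the alphabet (wrapping around).
Working it through for "dactyld": intermediate "ylddact", final "boggdfw".
(Check on "cipher": → "hercip" → "khufls" ✓)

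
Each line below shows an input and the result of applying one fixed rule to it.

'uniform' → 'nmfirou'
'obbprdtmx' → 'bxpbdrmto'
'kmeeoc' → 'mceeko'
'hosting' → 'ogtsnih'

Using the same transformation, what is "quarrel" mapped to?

The pattern: swap the first and last characters, then swap each adjacent pair of characters (1↔2, 3↔4, ...).
Applying both steps to "quarrel": "luarreq", then "ulraerq".

ulraerq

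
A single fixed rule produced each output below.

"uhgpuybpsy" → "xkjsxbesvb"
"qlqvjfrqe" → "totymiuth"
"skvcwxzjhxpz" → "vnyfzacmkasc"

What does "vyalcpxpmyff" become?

ybdofsaspbii

The rule is to shift every letter 3 places forward in the alphabet (wrapping around).
"vyalcpxpmyff" → "ybdofsaspbii".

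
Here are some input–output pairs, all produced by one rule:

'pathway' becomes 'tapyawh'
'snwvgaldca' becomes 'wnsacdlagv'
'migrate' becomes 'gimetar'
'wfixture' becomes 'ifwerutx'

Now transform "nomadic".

Rule — move the first 3 characters to the end (rotate left by 3), then reverse the string.
"nomadic" → "adicnom" → "moncida".

moncida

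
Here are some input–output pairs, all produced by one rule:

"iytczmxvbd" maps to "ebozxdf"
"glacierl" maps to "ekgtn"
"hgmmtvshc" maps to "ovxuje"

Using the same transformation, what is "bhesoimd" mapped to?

uqkof

The pattern: delete the first 3 characters, then shift every letter 2 places forward in the alphabet (wrapping around).
On "bhesoimd": the first step gives "soimd", and the second then gives "uqkof".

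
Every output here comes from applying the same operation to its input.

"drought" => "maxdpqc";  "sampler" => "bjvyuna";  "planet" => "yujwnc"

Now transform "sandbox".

bjwmkxg

The pattern: shift every letter 9 places forward in the alphabet (wrapping around).
On "sandbox" that produces "bjwmkxg".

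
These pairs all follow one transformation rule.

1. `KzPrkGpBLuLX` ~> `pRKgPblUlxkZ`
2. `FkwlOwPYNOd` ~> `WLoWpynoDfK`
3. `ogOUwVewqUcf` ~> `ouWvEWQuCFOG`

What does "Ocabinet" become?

Looking at the pairs, the operation is to flip the case of every letter, then move the first 2 characters to the end (rotate left by 2).
Applying that to "Ocabinet" gives "ABINEToC".

ABINEToC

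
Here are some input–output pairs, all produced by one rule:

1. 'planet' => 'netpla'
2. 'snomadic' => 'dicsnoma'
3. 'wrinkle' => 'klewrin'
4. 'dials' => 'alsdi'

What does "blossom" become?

Looking at the pairs, the operation is to move the last 3 characters to the front (rotate right by 3).
For "blossom" the result is "somblos".

somblos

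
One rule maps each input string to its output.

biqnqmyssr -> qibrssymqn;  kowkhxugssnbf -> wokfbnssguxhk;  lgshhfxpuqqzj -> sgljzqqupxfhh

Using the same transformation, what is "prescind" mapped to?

erpdnics

Each output is the input with this applied: reverse the string, then move the last 3 characters to the front (rotate right by 3).
"prescind" → "erpdnics".
(Check on "lgshhfxpuqqzj": → "jzqqupxfhhsgl" → "sgljzqqupxfhh" ✓)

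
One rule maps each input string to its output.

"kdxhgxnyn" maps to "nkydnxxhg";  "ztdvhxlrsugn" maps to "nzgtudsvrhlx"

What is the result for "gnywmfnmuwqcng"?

ggnncyqwwmufmn

The pattern: reverse the string, then take characters alternately from the front and the back (1st, last, 2nd, 2nd-last, ...).
On "gnywmfnmuwqcng" that produces "ggnncyqwwmufmn".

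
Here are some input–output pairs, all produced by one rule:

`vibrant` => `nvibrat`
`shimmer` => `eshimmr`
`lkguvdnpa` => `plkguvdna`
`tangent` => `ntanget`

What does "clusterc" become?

rclustec

The pattern: move the last character to the front, then swap the first and last characters.
"clusterc" → "ccluster" → "rclustec".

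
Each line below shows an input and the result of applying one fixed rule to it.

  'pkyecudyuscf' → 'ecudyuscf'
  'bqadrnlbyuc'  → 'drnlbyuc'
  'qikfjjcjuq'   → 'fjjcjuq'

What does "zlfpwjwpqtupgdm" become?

The transformation: delete the first 3 characters.
Doing the same to "zlfpwjwpqtupgdm": "pwjwpqtupgdm".

pwjwpqtupgdm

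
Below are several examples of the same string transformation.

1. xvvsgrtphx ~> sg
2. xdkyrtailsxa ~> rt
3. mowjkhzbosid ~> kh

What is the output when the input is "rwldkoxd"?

Rule — swap the front and back halves of the string, then keep only the last 2 characters.
Working it through for "rwldkoxd": intermediate "koxdrwld", final "ld".
(Check on "xvvsgrtphx": → "rtphxxvvsg" → "sg" ✓)

ld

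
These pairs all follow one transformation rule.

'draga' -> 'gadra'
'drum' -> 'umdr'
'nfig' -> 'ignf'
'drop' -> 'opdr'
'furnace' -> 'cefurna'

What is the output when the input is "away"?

Rule — move the last 2 characters to the front (rotate right by 2).
Doing the same to "away": "ayaw".

ayaw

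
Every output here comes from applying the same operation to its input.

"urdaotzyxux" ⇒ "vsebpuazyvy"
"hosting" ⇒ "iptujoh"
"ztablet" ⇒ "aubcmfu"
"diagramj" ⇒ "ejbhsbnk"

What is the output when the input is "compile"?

dpnqjmf

Each output is the input with this applied: shift every letter 1 place forward in the alphabet (wrapping around).
"compile" → "dpnqjmf".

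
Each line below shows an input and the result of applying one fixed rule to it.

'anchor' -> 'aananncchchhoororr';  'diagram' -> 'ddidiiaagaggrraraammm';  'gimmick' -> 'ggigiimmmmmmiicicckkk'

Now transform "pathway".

ppapaatththhwwawaayyy

Rule — repeat every character 3 times, then swap each adjacent pair of characters (1↔2, 3↔4, ...).
Starting from "pathway": after the first operation, "pppaaattthhhwwwaaayyy"; after the second, "ppapaatththhwwawaayyy".
(Check on "gimmick": → "gggiiimmmmmmiiiccckkk" → "ggigiimmmmmmiicicckkk" ✓)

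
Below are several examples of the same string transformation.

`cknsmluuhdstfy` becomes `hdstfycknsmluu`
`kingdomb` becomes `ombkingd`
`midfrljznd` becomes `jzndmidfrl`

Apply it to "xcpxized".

The transformation: move the first character to the end, then swap the front and back halves of the string.
Starting from "xcpxized": after the first operation, "cpxizedx"; after the second, "zedxcpxi".

zedxcpxi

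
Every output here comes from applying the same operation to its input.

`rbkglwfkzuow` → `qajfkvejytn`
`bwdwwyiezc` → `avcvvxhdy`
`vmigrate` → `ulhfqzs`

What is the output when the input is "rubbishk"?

In each case the input is transformed by: shift every letter 1 place backward in the alphabet (wrapping around), then delete the last character.
"rubbishk" → "qtaahrgj" → "qtaahrg".
(Check on "bwdwwyiezc": → "avcvvxhdyb" → "avcvvxhdy" ✓)

qtaahrg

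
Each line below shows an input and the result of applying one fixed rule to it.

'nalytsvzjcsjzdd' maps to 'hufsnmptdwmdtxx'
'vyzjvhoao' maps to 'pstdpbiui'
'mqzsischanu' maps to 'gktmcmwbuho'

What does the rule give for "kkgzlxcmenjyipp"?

The rule is to shift every letter 6 places backward in the alphabet (wrapping around).
Doing the same to "kkgzlxcmenjyipp": "eeatfrwgyhdscjj".

eeatfrwgyhdscjj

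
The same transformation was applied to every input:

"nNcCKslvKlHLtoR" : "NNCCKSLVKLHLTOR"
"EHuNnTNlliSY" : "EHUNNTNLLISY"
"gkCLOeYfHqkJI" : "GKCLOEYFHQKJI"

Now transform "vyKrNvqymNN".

The pattern: convert every letter to uppercase.
Applying that to "vyKrNvqymNN" gives "VYKRNVQYMNN".

VYKRNVQYMNN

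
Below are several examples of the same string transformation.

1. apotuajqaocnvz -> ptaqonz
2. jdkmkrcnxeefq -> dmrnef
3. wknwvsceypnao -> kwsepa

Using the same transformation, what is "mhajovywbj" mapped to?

In each case the input is transformed by: keep every other character starting from the second (positions 2nd, 4th, 6th, ...).
Doing the same to "mhajovywbj": "hjvwj".

hjvwj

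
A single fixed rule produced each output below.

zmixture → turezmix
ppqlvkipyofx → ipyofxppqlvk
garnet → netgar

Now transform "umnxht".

The pattern: swap the front and back halves of the string.
Applying that to "umnxht" gives "xhtumn".

xhtumn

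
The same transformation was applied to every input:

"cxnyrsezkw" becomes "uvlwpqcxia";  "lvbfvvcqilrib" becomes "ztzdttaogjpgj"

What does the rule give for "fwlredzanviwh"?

fujpcbxyltgud

The pattern: shift every letter 2 places backward in the alphabet (wrapping around), then swap the first and last characters.
"fwlredzanviwh" → "dujpcbxyltguf" → "fujpcbxyltgud".
(Check on "lvbfvvcqilrib": → "jtzdttaogjpgz" → "ztzdttaogjpgj" ✓)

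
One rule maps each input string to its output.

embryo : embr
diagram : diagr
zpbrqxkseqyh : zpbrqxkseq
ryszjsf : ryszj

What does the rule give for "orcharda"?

What's happening: delete the last 2 characters.
Doing the same to "orcharda": "orchar".

orchar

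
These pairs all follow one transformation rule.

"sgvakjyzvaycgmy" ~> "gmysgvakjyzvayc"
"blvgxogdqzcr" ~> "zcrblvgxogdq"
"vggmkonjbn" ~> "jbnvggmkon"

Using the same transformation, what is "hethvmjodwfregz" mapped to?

The pattern: move the last 3 characters to the front (rotate right by 3).
"hethvmjodwfregz" → "egzhethvmjodwfr".

egzhethvmjodwfr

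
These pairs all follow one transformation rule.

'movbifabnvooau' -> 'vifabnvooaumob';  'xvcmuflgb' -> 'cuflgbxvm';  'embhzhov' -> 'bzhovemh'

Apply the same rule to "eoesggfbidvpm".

eggfbidvpmeos

Each output is the input with this applied: move the first 3 characters to the end (rotate left by 3), then swap the first and last characters.
"eoesggfbidvpm" → "sggfbidvpmeoe" → "eggfbidvpmeos".
(Check on "embhzhov": → "hzhovemb" → "bzhovemh" ✓)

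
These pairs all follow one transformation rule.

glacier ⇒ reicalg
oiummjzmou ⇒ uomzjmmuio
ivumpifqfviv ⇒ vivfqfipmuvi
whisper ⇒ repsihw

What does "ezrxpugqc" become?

The rule is to reverse the string.
So "ezrxpugqc" becomes "cqgupxrze".

cqgupxrze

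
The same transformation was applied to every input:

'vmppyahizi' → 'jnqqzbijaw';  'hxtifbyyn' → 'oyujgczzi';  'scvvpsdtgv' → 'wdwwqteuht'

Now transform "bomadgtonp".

The pattern: swap the first and last characters, then shift every letter 1 place forward in the alphabet (wrapping around).
On "bomadgtonp": the first step gives "pomadgtonb", and the second then gives "qpnbehupoc".

qpnbehupoc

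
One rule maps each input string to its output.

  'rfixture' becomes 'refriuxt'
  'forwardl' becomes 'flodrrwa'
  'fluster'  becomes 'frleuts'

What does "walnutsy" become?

Rule — take characters alternately from the front and the back (1st, last, 2nd, 2nd-last, ...).
Applying that to "walnutsy" gives "wyasltnu".

wyasltnu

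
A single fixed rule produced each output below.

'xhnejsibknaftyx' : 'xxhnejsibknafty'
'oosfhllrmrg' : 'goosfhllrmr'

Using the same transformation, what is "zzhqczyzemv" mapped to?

Rule — move the last character to the front.
Doing the same to "zzhqczyzemv": "vzzhqczyzem".

vzzhqczyzem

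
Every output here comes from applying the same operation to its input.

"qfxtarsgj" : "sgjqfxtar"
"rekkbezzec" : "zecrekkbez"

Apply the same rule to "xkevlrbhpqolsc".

lscxkevlrbhpqo

Looking at the pairs, the operation is to move the last 3 characters to the front (rotate right by 3).
Applying that to "xkevlrbhpqolsc" gives "lscxkevlrbhpqo".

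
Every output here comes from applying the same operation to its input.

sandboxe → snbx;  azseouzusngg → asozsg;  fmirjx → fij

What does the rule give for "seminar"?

In each case the input is transformed by: keep every other character starting from the first (positions 1st, 3rd, 5th, ...).
So "seminar" becomes "smnr".

smnr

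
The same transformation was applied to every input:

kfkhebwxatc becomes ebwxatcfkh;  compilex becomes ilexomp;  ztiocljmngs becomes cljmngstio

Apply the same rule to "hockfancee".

In each case the input is transformed by: delete the first character, then move the first 3 characters to the end (rotate left by 3).
On "hockfancee": the first step gives "ockfancee", and the second then gives "fanceeock".
(Check on "compilex": → "ompilex" → "ilexomp" ✓)

fanceeock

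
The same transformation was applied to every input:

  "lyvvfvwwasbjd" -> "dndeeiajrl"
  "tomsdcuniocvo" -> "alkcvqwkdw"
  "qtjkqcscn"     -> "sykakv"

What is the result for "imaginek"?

Each output is the input with this applied: shift every letter 8 places forward in the alphabet (wrapping around), then delete the first 3 characters.
For "imaginek" the result is "oqvms".

oqvms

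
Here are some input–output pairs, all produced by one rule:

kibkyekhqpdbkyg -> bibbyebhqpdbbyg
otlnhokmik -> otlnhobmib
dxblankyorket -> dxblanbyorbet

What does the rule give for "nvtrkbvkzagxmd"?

nvtrbbvbzagxmd

Looking at the pairs, the operation is to replace every "k" with "b".
So "nvtrkbvkzagxmd" becomes "nvtrbbvbzagxmd".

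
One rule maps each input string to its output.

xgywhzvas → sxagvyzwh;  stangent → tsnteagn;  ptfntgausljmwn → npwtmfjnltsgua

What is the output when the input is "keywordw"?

The pattern: take characters alternately from the front and the back (1st, last, 2nd, 2nd-last, ...), then swap each adjacent pair of characters (1↔2, 3↔4, ...).
For "keywordw", step one produces "kwedyrwo"; step two turns that into "wkderyow".

wkderyow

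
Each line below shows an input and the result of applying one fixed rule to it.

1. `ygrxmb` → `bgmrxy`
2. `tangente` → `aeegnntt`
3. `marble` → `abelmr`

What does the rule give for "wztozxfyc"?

cfotwxyzz

Each output is the input with this applied: sort the characters into alphabetical order.
For "wztozxfyc" the result is "cfotwxyzz".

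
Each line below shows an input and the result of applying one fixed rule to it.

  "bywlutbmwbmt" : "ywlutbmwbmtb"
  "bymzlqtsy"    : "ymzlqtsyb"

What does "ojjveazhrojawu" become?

jjveazhrojawuo

The pattern: move the first character to the end.
Applying that to "ojjveazhrojawu" gives "jjveazhrojawuo".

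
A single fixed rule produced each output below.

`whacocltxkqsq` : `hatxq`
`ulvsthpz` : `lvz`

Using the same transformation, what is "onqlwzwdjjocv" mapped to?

nqdjv

What's happening: swap each adjacent pair of characters (1↔2, 3↔4, ...), then keep one character in every 3, starting at position 1 (positions 1st, 4th, 7th, ...).
Working it through for "onqlwzwdjjocv": intermediate "nolqzwdwjjcov", final "nqdjv".
(Check on "ulvsthpz": → "lusvhtzp" → "lvz" ✓)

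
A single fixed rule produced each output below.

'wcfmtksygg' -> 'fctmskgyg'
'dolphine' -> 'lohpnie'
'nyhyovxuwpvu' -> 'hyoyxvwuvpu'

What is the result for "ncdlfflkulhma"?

The transformation: delete the first character, then swap each adjacent pair of characters (1↔2, 3↔4, ...).
Starting from "ncdlfflkulhma": after the first operation, "cdlfflkulhma"; after the second, "dcfllfukhlam".

dcfllfukhlam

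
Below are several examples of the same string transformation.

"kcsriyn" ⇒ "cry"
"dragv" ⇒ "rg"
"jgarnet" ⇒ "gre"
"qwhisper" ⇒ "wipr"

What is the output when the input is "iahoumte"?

The pattern: keep every other character starting from the second (positions 2nd, 4th, 6th, ...).
On "iahoumte" that produces "aome".

aome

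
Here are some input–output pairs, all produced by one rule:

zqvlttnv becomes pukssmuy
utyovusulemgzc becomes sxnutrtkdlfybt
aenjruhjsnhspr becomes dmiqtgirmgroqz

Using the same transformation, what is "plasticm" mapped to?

kzrshblo

The rule is to shift every letter 1 place backward in the alphabet (wrapping around), then move the first character to the end.
For "plasticm", step one produces "okzrshbl"; step two turns that into "kzrshblo".
(Check on "aenjruhjsnhspr": → "zdmiqtgirmgroq" → "dmiqtgirmgroqz" ✓)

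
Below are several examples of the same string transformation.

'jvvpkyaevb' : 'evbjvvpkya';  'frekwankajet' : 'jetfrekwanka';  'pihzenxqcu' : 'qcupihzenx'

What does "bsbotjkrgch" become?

The pattern: move the last 3 characters to the front (rotate right by 3).
"bsbotjkrgch" → "gchbsbotjkr".

gchbsbotjkr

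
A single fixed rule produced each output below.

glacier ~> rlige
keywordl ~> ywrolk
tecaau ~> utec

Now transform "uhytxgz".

Rule — sort the characters into reverse alphabetical order, then delete the last 2 characters.
On "uhytxgz": the first step gives "zyxuthg", and the second then gives "zyxut".
(Check on "glacier": → "rligeca" → "rlige" ✓)

zyxut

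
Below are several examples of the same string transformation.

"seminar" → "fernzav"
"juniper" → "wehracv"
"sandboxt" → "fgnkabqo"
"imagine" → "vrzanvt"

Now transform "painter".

In each case the input is transformed by: shift every letter 13 places forward in the alphabet (wrapping around) — i.e. ROT13, then take characters alternately from the front and the back (1st, last, 2nd, 2nd-last, ...).
Starting from "painter": after the first operation, "cnvagre"; after the second, "cenrvga".

cenrvga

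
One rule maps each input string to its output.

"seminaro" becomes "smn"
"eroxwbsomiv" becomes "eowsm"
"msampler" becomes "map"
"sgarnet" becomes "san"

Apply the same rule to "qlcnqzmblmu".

qcqml

Rule — keep every other character starting from the first (positions 1st, 3rd, 5th, ...), then delete the last character.
For "qlcnqzmblmu", step one produces "qcqmlu"; step two turns that into "qcqml".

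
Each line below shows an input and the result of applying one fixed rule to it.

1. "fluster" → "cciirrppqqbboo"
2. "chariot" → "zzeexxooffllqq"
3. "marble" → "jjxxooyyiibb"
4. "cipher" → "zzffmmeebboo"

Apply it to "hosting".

eellppqqffkkdd

Looking at the pairs, the operation is to double every character, then shift every letter 3 places backward in the alphabet (wrapping around).
So "hosting" becomes "eellppqqffkkdd".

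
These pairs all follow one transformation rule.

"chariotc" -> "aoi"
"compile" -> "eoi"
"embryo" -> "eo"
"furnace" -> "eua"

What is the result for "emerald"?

eea

In each case the input is transformed by: take characters alternately from the front and the back (1st, last, 2nd, 2nd-last, ...), then keep only the vowels.
For "emerald", step one produces "edmlear"; step two turns that into "eea".
(Check on "chariotc": → "cchtaori" → "aoi" ✓)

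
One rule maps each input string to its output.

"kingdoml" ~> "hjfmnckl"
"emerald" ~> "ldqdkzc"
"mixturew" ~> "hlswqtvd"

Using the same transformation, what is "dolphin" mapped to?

ncokhgm

The transformation: swap each adjacent pair of characters (1↔2, 3↔4, ...), then shift every letter 1 place backward in the alphabet (wrapping around).
"dolphin" → "odplihn" → "ncokhgm".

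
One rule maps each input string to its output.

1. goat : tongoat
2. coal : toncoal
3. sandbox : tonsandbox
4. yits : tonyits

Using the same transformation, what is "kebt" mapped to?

The rule is to prepend "ton".
For "kebt" the result is "tonkebt".

tonkebt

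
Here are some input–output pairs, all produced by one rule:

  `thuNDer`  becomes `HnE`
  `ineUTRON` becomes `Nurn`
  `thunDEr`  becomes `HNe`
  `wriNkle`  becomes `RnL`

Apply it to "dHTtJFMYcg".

Rule — keep every other character starting from the second (positions 2nd, 4th, 6th, ...), then flip the case of every letter.
On "dHTtJFMYcg": the first step gives "HtFYg", and the second then gives "hTfyG".

hTfyG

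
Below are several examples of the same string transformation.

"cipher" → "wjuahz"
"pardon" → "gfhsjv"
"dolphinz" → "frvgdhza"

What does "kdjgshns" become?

In each case the input is transformed by: shift every letter 8 places backward in the alphabet (wrapping around), then move the last 2 characters to the front (rotate right by 2).
"kdjgshns" → "cvbykzfk" → "fkcvbykz".
(Check on "pardon": → "hsjvgf" → "gfhsjv" ✓)

fkcvbykz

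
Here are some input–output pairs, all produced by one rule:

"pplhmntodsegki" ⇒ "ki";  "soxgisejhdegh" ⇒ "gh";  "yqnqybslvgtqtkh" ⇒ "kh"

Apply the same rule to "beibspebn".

bn

In each case the input is transformed by: keep only the last 2 characters.
"beibspebn" → "bn".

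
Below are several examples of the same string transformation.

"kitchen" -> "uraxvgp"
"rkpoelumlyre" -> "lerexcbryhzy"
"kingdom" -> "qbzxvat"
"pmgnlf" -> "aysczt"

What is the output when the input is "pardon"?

The transformation: shift every letter 13 places forward in the alphabet (wrapping around) — i.e. ROT13, then move the last 3 characters to the front (rotate right by 3).
"pardon" → "cneqba" → "qbacne".
(Check on "kingdom": → "xvatqbz" → "qbzxvat" ✓)

qbacne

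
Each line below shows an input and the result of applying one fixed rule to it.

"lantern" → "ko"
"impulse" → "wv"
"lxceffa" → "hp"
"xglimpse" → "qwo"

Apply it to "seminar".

Each output is the input with this applied: keep one character in every 3, starting at position 2 (positions 2nd, 5th, 8th, ...), then shift every letter 10 places forward in the alphabet (wrapping around).
Applying that to "seminar" gives "ox".

ox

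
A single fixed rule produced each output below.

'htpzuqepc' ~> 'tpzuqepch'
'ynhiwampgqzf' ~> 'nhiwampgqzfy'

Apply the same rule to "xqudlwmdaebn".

In each case the input is transformed by: move the first character to the end.
"xqudlwmdaebn" → "qudlwmdaebnx".

qudlwmdaebnx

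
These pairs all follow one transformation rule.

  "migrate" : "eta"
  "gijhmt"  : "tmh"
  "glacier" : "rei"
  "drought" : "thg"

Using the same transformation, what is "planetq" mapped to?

qte

Looking at the pairs, the operation is to reverse the string, then keep only the first 3 characters.
Working it through for "planetq": intermediate "qtenalp", final "qte".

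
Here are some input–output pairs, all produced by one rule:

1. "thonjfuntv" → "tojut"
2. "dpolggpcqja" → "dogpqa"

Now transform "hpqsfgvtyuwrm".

hqfvywm

Each output is the input with this applied: keep every other character starting from the first (positions 1st, 3rd, 5th, ...).
Doing the same to "hpqsfgvtyuwrm": "hqfvywm".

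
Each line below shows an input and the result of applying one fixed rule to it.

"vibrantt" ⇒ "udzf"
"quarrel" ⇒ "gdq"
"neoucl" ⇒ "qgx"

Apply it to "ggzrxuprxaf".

What's happening: shift every letter 12 places forward in the alphabet (wrapping around), then keep every other character starting from the second (positions 2nd, 4th, 6th, ...).
Doing the same to "ggzrxuprxaf": "sdgdm".

sdgdm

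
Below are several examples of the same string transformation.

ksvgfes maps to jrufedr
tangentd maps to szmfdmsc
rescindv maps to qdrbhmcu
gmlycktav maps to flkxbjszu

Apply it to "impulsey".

The pattern: shift every letter 1 place backward in the alphabet (wrapping around).
Applying that to "impulsey" gives "hlotkrdx".

hlotkrdx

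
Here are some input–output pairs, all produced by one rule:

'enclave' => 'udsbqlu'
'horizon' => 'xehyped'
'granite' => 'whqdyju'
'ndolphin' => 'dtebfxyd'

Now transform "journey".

zekhduo

Looking at the pairs, the operation is to shift every letter 10 places backward in the alphabet (wrapping around).
On "journey" that produces "zekhduo".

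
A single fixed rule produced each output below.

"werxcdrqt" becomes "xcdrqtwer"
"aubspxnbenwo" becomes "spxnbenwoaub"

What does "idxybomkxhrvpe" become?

The transformation: move the first 3 characters to the end (rotate left by 3).
So "idxybomkxhrvpe" becomes "ybomkxhrvpeidx".

ybomkxhrvpeidx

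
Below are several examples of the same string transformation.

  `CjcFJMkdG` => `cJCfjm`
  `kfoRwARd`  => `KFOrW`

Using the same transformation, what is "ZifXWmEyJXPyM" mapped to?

zIFxwMeYjx

The rule is to flip the case of every letter, then delete the last 3 characters.
Starting from "ZifXWmEyJXPyM": after the first operation, "zIFxwMeYjxpYm"; after the second, "zIFxwMeYjx".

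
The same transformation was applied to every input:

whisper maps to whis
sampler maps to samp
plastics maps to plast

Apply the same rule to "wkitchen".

Rule — delete the last 3 characters.
On "wkitchen" that produces "wkitc".

wkitc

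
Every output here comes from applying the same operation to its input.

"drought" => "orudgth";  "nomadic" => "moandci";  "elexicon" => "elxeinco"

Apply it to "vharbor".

ahrvbro

The pattern: move the first 2 characters to the end (rotate left by 2), then take characters alternately from the front and the back (1st, last, 2nd, 2nd-last, ...).
Starting from "vharbor": after the first operation, "arborvh"; after the second, "ahrvbro".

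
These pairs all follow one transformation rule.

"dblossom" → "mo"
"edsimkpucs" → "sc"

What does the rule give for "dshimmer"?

re

Rule — swap each adjacent pair of characters (1↔2, 3↔4, ...), then keep only the last 2 characters.
For "dshimmer", step one produces "sdihmmre"; step two turns that into "re".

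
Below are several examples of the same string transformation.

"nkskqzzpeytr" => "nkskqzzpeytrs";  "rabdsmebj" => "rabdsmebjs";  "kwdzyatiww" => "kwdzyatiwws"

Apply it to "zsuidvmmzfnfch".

zsuidvmmzfnfchs

What's happening: append "s".
For "zsuidvmmzfnfch" the result is "zsuidvmmzfnfchs".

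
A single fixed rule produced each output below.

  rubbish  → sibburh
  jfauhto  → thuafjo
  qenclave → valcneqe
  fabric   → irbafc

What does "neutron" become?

ortuenn

Looking at the pairs, the operation is to move the last character to the front, then reverse the string.
On "neutron": the first step gives "nneutro", and the second then gives "ortuenn".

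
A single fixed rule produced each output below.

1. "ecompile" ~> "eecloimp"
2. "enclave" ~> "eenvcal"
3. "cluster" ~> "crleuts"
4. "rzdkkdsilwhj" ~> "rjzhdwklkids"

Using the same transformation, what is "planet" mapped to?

Looking at the pairs, the operation is to take characters alternately from the front and the back (1st, last, 2nd, 2nd-last, ...).
For "planet" the result is "ptlean".

ptlean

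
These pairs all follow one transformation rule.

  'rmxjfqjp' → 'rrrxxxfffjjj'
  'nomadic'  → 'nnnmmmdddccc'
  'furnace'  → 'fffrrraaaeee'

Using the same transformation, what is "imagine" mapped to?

iiiaaaiiieee

The rule is to keep every other character starting from the first (positions 1st, 3rd, 5th, ...), then repeat every character 3 times.
For "imagine" the result is "iiiaaaiiieee".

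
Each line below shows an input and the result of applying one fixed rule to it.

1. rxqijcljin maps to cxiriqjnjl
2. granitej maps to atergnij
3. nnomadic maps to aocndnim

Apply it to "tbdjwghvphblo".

Rule — sort the characters into alphabetical order, then take characters alternately from the front and the back (1st, last, 2nd, 2nd-last, ...).
Starting from "tbdjwghvphblo": after the first operation, "bbdghhjloptvw"; after the second, "bwbvdtgphohlj".
(Check on "granitej": → "aegijnrt" → "atergnij" ✓)

bwbvdtgphohlj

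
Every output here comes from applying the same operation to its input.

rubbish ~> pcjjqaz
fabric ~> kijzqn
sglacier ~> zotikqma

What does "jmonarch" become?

puwvizkr

The rule is to shift every letter 8 places forward in the alphabet (wrapping around), then swap the first and last characters.
Applying both steps to "jmonarch": "ruwvizkp", then "puwvizkr".
(Check on "sglacier": → "aotikqmz" → "zotikqma" ✓)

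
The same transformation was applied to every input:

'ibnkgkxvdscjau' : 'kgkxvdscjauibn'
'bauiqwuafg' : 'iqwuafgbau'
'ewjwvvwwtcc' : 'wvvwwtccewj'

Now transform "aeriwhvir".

The rule is to move the first 3 characters to the end (rotate left by 3).
So "aeriwhvir" becomes "iwhviraer".

iwhviraer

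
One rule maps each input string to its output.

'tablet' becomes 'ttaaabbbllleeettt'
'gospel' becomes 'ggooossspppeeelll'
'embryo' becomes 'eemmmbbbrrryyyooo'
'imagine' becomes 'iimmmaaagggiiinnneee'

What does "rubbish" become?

rruuubbbbbbiiissshhh

Looking at the pairs, the operation is to repeat every character 3 times, then delete the first character.
Working it through for "rubbish": intermediate "rrruuubbbbbbiiissshhh", final "rruuubbbbbbiiissshhh".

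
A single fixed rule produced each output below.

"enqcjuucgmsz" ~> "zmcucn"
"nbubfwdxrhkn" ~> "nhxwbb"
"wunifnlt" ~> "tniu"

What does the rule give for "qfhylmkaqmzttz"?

What's happening: keep every other character starting from the second (positions 2nd, 4th, 6th, ...), then reverse the string.
Applying both steps to "qfhylmkaqmzttz": "fymamtz", then "ztmamyf".

ztmamyf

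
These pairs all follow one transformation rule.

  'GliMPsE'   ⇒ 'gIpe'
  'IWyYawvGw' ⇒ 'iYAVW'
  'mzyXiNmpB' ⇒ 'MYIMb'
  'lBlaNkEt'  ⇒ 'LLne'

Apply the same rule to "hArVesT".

HREt

The transformation: flip the case of every letter, then keep every other character starting from the first (positions 1st, 3rd, 5th, ...).
Doing the same to "hArVesT": "HREt".
(Check on "lBlaNkEt": → "LbLAnKeT" → "LLne" ✓)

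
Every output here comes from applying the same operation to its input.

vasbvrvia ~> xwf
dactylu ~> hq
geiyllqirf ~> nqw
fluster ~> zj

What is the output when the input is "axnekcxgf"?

Looking at the pairs, the operation is to shift every letter 5 places forward in the alphabet (wrapping around), then keep one character in every 3, starting at position 3 (positions 3rd, 6th, 9th, ...).
Applying both steps to "axnekcxgf": "fcsjphclk", then "shk".

shk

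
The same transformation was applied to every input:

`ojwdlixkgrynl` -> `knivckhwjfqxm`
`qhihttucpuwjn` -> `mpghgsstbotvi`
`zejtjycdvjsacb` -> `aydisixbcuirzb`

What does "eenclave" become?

Each output is the input with this applied: move the last character to the front, then shift every letter 1 place backward in the alphabet (wrapping around).
Starting from "eenclave": after the first operation, "eeenclav"; after the second, "dddmbkzu".

dddmbkzu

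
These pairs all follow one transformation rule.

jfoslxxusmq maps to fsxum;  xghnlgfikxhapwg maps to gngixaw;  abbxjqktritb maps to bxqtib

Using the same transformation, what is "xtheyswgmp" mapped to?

The pattern: keep every other character starting from the second (positions 2nd, 4th, 6th, ...).
So "xtheyswgmp" becomes "tesgp".

tesgp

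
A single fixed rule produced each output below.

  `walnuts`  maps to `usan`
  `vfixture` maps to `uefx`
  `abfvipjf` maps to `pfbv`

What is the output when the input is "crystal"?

tlrs

Looking at the pairs, the operation is to move the last 3 characters to the front (rotate right by 3), then keep every other character starting from the first (positions 1st, 3rd, 5th, ...).
Working it through for "crystal": intermediate "talcrys", final "tlrs".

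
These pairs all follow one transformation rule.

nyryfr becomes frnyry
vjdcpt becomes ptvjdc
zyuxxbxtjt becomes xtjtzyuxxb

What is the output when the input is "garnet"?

etgarn

What's happening: move the first character to the end, then swap the front and back halves of the string.
For "garnet", step one produces "arnetg"; step two turns that into "etgarn".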